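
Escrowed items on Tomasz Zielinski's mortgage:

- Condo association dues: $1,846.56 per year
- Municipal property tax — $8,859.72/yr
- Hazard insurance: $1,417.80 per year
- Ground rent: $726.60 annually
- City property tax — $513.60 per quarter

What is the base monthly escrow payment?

$1,242.09

Condo association dues = $1,846.56 annually
Municipal property tax = $8,859.72 annually
Hazard insurance = $1,417.80 annually
Ground rent = $726.60 annually
City property tax = $513.60 × 4 = $2,054.40 annually
Total per year = $14,905.08
Monthly = $14,905.08 / 12 = $1,242.09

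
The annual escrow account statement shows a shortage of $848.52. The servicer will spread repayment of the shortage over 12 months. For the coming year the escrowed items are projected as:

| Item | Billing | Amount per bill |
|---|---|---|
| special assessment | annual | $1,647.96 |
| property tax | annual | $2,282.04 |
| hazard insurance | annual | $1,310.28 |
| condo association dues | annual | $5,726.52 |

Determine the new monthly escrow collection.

$984.61

Special assessment: $1,647.96 per year
Property tax: $2,282.04 per year
Hazard insurance: $1,310.28 per year
Condo association dues: $5,726.52 per year
Combined annual = $1,647.96 + $2,282.04 + $1,310.28 + $5,726.52 = $10,966.80
Base monthly escrow = $10,966.80 / 12 = $913.90
Shortage spread = $848.52 ÷ 12 = $70.71/mo
New monthly escrow = $913.90 + $70.71 = $984.61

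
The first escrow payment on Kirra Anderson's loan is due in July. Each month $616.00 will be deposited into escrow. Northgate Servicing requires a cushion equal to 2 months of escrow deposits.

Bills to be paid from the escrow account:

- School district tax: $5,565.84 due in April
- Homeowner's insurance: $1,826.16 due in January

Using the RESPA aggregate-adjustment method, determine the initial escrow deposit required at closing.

$2,464.00

Cushion = 2 × $616.00 = $1,232.00
Trial balance (start $0, +$616.00 each month, − disbursements):
  Jul: +$616.00 → $616.00
  Aug: +$616.00 → $1,232.00
  Sep: +$616.00 → $1,848.00
  Oct: +$616.00 → $2,464.00
  Nov: +$616.00 → $3,080.00
  Dec: +$616.00 → $3,696.00
  Jan: +$616.00 − $1,826.16 → $2,485.84
  Feb: +$616.00 → $3,101.84
  Mar: +$616.00 → $3,717.84
  Apr: +$616.00 − $5,565.84 → -$1,232.00
  May: +$616.00 → -$616.00
  Jun: +$616.00 → $0.00
Lowest trial balance = -$1,232.00 (Apr)
Initial deposit = cushion − low point = $1,232.00 − (-$1,232.00) = $2,464.00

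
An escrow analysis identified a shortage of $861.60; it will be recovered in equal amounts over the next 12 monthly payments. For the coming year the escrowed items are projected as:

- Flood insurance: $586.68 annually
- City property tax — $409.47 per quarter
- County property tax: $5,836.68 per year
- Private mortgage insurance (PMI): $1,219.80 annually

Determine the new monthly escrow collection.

$845.22

Flood insurance — $586.68 per year
City property tax — $409.47 × 4 = $1,637.88 per year
County property tax — $5,836.68 per year
Private mortgage insurance (PMI) — $1,219.80 per year
Annual escrow total = $9,281.04
Base monthly escrow = $9,281.04 ÷ 12 = $773.42
Monthly shortage recovery: $861.60 / 12 = $71.80
Adjusted monthly = $773.42 + $71.80 = $845.22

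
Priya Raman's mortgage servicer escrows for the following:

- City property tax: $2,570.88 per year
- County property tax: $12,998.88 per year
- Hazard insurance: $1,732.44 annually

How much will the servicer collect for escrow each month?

$1,441.85

City property tax = $2,570.88
County property tax = $12,998.88
Hazard insurance = $1,732.44
Total annual escrow = $2,570.88 + $12,998.88 + $1,732.44 = $17,302.20
Monthly = $17,302.20 ÷ 12 = $1,441.85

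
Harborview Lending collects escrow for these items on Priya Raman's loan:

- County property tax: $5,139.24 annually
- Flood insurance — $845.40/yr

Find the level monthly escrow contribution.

County property tax = $5,139.24
Flood insurance = $845.40
Total per year = $5,139.24 + $845.40 = $5,984.64
Monthly = $5,984.64 / 12 = $498.72

$498.72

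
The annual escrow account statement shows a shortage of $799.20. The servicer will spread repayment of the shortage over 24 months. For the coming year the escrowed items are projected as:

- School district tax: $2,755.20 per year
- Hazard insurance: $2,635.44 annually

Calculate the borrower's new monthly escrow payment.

School district tax: $2,755.20 per year
Hazard insurance: $2,635.44 per year
Yearly total = $2,755.20 + $2,635.44 = $5,390.64
Monthly = $5,390.64 ÷ 12 = $449.22
Monthly shortage recovery: $799.20 / 24 = $33.30
New monthly escrow = $449.22 + $33.30 = $482.52

$482.52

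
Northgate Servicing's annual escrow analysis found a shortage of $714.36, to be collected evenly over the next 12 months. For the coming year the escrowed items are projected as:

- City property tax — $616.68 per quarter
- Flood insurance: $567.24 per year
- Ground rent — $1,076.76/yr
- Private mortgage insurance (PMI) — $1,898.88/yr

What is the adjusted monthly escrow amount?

$560.33

City property tax — $616.68 × 4 = $2,466.72/yr
Flood insurance — $567.24/yr
Ground rent — $1,076.76/yr
Private mortgage insurance (PMI) — $1,898.88/yr
Annual escrow total = $2,466.72 + $567.24 + $1,076.76 + $1,898.88 = $6,009.60
Per month = $6,009.60 / 12 = $500.80
Shortage spread = $714.36 / 12 = $59.53/mo
Adjusted monthly = $500.80 + $59.53 = $560.33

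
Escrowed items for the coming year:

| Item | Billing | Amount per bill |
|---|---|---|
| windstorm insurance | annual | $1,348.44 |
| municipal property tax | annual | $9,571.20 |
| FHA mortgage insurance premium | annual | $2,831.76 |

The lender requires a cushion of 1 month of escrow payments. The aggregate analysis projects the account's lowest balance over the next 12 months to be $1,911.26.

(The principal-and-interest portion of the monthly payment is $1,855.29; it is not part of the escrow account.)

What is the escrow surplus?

Windstorm insurance — $1,348.44 annually
Municipal property tax — $9,571.20 annually
FHA mortgage insurance premium — $2,831.76 annually
Total annual escrow = $13,751.40
Per month = $13,751.40 / 12 = $1,145.95
Required reserve = 1 × $1,145.95 = $1,145.95
Surplus = $1,911.26 − $1,145.95 = $765.31

$765.31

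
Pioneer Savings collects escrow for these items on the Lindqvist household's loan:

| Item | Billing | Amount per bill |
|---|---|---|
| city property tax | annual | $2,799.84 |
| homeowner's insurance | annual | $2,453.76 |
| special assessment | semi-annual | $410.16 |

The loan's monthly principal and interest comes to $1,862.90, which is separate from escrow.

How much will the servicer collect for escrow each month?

City property tax — $2,799.84 annually
Homeowner's insurance — $2,453.76 annually
Special assessment — $410.16 × 2 = $820.32 annually
Total per year = $2,799.84 + $2,453.76 + $820.32 = $6,073.92
Monthly = $6,073.92 ÷ 12 = $506.16

$506.16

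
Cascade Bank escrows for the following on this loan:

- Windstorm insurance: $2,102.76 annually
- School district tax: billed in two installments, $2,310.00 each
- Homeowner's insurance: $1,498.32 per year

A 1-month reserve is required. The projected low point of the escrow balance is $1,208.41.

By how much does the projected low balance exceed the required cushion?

$523.32

Windstorm insurance: $2,102.76 annually
School district tax: $2,310.00 × 2 = $4,620.00 annually
Homeowner's insurance: $1,498.32 annually
Total per year = $8,221.08
Monthly escrow = $8,221.08 ÷ 12 = $685.09
Required reserve = 1 × $685.09 = $685.09
Surplus = $1,208.41 − $685.09 = $523.32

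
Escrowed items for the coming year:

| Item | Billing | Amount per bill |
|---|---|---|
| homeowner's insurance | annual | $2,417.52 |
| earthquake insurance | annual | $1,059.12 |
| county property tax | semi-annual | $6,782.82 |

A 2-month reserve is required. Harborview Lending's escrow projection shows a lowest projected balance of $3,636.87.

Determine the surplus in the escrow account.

Homeowner's insurance: $2,417.52/yr
Earthquake insurance: $1,059.12/yr
County property tax: $6,782.82 × 2 = $13,565.64/yr
Total annual escrow = $2,417.52 + $1,059.12 + $13,565.64 = $17,042.28
Monthly = $17,042.28 / 12 = $1,420.19
Required cushion = 2 × $1,420.19 = $2,840.38
Surplus = $3,636.87 − $2,840.38 = $796.49

$796.49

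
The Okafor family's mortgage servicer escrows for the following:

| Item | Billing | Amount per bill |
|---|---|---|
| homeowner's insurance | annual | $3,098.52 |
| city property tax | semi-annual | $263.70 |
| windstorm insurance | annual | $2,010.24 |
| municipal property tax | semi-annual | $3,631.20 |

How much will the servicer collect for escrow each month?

Homeowner's insurance: $3,098.52 per year
City property tax: $263.70 × 2 = $527.40 per year
Windstorm insurance: $2,010.24 per year
Municipal property tax: $3,631.20 × 2 = $7,262.40 per year
Total annual escrow = $3,098.52 + $527.40 + $2,010.24 + $7,262.40 = $12,898.56
Base monthly escrow = $12,898.56 / 12 = $1,074.88

$1,074.88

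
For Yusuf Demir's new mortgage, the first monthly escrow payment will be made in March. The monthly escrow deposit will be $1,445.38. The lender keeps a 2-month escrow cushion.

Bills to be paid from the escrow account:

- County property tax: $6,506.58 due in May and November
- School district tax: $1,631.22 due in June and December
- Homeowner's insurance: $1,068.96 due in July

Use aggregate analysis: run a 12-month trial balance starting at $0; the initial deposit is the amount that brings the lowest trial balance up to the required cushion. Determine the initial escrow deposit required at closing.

$5,781.52

Cushion = 2 × $1,445.38 = $2,890.76
Trial balance (start $0, +$1,445.38 each month, − disbursements):
  Mar: +$1,445.38 → $1,445.38
  Apr: +$1,445.38 → $2,890.76
  May: +$1,445.38 − $6,506.58 → -$2,170.44
  Jun: +$1,445.38 − $1,631.22 → -$2,356.28
  Jul: +$1,445.38 − $1,068.96 → -$1,979.86
  Aug: +$1,445.38 → -$534.48
  Sep: +$1,445.38 → $910.90
  Oct: +$1,445.38 → $2,356.28
  Nov: +$1,445.38 − $6,506.58 → -$2,704.92
  Dec: +$1,445.38 − $1,631.22 → -$2,890.76
  Jan: +$1,445.38 → -$1,445.38
  Feb: +$1,445.38 → $0.00
Lowest trial balance = -$2,890.76 (Dec)
Initial deposit = cushion − low point = $2,890.76 − (-$2,890.76) = $5,781.52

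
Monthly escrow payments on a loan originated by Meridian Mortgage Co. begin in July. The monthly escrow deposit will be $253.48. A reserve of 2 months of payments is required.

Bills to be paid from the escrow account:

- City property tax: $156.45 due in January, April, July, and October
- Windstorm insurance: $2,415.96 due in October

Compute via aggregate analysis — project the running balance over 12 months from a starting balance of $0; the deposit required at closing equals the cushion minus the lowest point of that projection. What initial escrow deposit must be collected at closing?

Cushion = 2 × $253.48 = $506.96
Trial balance (start $0, +$253.48 each month, − disbursements):
  Jul: +$253.48 − $156.45 → $97.03
  Aug: +$253.48 → $350.51
  Sep: +$253.48 → $603.99
  Oct: +$253.48 − $2,572.41 → -$1,714.94
  Nov: +$253.48 → -$1,461.46
  Dec: +$253.48 → -$1,207.98
  Jan: +$253.48 − $156.45 → -$1,110.95
  Feb: +$253.48 → -$857.47
  Mar: +$253.48 → -$603.99
  Apr: +$253.48 − $156.45 → -$506.96
  May: +$253.48 → -$253.48
  Jun: +$253.48 → $0.00
Lowest trial balance = -$1,714.94 (Oct)
Initial deposit = cushion − low point = $506.96 − (-$1,714.94) = $2,221.90

$2,221.90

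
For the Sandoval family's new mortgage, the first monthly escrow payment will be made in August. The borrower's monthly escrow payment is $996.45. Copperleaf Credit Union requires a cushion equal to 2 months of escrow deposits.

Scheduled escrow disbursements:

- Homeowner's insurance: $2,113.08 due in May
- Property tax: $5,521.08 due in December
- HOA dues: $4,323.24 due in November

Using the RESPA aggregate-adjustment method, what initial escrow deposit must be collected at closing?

$6,854.97

Cushion = 2 × $996.45 = $1,992.90
Trial balance (start $0, +$996.45 each month, − disbursements):
  Aug: +$996.45 → $996.45
  Sep: +$996.45 → $1,992.90
  Oct: +$996.45 → $2,989.35
  Nov: +$996.45 − $4,323.24 → -$337.44
  Dec: +$996.45 − $5,521.08 → -$4,862.07
  Jan: +$996.45 → -$3,865.62
  Feb: +$996.45 → -$2,869.17
  Mar: +$996.45 → -$1,872.72
  Apr: +$996.45 → -$876.27
  May: +$996.45 − $2,113.08 → -$1,992.90
  Jun: +$996.45 → -$996.45
  Jul: +$996.45 → $0.00
Lowest trial balance = -$4,862.07 (Dec)
Initial deposit = cushion − low point = $1,992.90 − (-$4,862.07) = $6,854.97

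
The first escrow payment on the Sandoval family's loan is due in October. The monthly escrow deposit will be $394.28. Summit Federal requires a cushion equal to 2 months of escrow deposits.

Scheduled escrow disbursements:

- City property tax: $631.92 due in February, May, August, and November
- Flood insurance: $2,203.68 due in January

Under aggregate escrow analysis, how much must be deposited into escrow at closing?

$2,284.68

Cushion = 2 × $394.28 = $788.56
Trial balance (start $0, +$394.28 each month, − disbursements):
  Oct: +$394.28 → $394.28
  Nov: +$394.28 − $631.92 → $156.64
  Dec: +$394.28 → $550.92
  Jan: +$394.28 − $2,203.68 → -$1,258.48
  Feb: +$394.28 − $631.92 → -$1,496.12
  Mar: +$394.28 → -$1,101.84
  Apr: +$394.28 → -$707.56
  May: +$394.28 − $631.92 → -$945.20
  Jun: +$394.28 → -$550.92
  Jul: +$394.28 → -$156.64
  Aug: +$394.28 − $631.92 → -$394.28
  Sep: +$394.28 → $0.00
Lowest trial balance = -$1,496.12 (Feb)
Initial deposit = cushion − low point = $788.56 − (-$1,496.12) = $2,284.68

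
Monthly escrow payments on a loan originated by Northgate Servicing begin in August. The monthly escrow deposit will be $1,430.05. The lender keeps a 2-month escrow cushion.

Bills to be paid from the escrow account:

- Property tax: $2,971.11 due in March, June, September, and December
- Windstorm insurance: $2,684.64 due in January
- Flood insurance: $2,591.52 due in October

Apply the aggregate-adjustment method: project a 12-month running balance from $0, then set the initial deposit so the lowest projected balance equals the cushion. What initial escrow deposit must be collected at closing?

Cushion = 2 × $1,430.05 = $2,860.10
Trial balance (start $0, +$1,430.05 each month, − disbursements):
  Aug: +$1,430.05 → $1,430.05
  Sep: +$1,430.05 − $2,971.11 → -$111.01
  Oct: +$1,430.05 − $2,591.52 → -$1,272.48
  Nov: +$1,430.05 → $157.57
  Dec: +$1,430.05 − $2,971.11 → -$1,383.49
  Jan: +$1,430.05 − $2,684.64 → -$2,638.08
  Feb: +$1,430.05 → -$1,208.03
  Mar: +$1,430.05 − $2,971.11 → -$2,749.09
  Apr: +$1,430.05 → -$1,319.04
  May: +$1,430.05 → $111.01
  Jun: +$1,430.05 − $2,971.11 → -$1,430.05
  Jul: +$1,430.05 → $0.00
Lowest trial balance = -$2,749.09 (Mar)
Initial deposit = cushion − low point = $2,860.10 − (-$2,749.09) = $5,609.19

$5,609.19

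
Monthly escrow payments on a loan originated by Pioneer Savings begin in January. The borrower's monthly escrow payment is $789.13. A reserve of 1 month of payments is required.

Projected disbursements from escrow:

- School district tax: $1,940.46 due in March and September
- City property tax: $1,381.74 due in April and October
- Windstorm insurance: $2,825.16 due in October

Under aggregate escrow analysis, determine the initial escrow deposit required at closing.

Cushion = 1 × $789.13 = $789.13
Trial balance (start $0, +$789.13 each month, − disbursements):
  Jan: +$789.13 → $789.13
  Feb: +$789.13 → $1,578.26
  Mar: +$789.13 − $1,940.46 → $426.93
  Apr: +$789.13 − $1,381.74 → -$165.68
  May: +$789.13 → $623.45
  Jun: +$789.13 → $1,412.58
  Jul: +$789.13 → $2,201.71
  Aug: +$789.13 → $2,990.84
  Sep: +$789.13 − $1,940.46 → $1,839.51
  Oct: +$789.13 − $4,206.90 → -$1,578.26
  Nov: +$789.13 → -$789.13
  Dec: +$789.13 → $0.00
Lowest trial balance = -$1,578.26 (Oct)
Initial deposit = cushion − low point = $789.13 − (-$1,578.26) = $2,367.39

$2,367.39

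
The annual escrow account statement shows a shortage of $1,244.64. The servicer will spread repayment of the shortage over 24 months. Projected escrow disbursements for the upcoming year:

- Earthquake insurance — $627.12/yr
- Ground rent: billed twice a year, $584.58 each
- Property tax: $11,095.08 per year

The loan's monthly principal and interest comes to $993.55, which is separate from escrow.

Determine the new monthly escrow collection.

$1,126.14

Earthquake insurance = $627.12/yr
Ground rent = $584.58 × 2 = $1,169.16/yr
Property tax = $11,095.08/yr
Yearly total = $627.12 + $1,169.16 + $11,095.08 = $12,891.36
Monthly escrow = $12,891.36 / 12 = $1,074.28
Shortage spread = $1,244.64 ÷ 24 = $51.86/mo
Adjusted monthly = $1,074.28 + $51.86 = $1,126.14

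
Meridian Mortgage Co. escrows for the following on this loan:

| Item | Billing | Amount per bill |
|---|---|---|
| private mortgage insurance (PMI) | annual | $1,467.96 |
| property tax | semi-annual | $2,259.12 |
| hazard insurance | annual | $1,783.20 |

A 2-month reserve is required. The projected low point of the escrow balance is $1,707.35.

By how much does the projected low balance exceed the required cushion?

$412.45

Private mortgage insurance (PMI) — $1,467.96 annually
Property tax — $2,259.12 × 2 = $4,518.24 annually
Hazard insurance — $1,783.20 annually
Yearly total = $1,467.96 + $4,518.24 + $1,783.20 = $7,769.40
Base monthly escrow = $7,769.40 ÷ 12 = $647.45
Required reserve = 2 × $647.45 = $1,294.90
Excess over cushion: $1,707.35 − $1,294.90 = $412.45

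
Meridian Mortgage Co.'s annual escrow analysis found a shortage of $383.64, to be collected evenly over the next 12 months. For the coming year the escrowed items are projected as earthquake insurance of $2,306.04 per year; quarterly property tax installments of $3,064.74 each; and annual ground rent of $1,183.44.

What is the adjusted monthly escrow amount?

Earthquake insurance: $2,306.04 annually
Property tax: $3,064.74 × 4 = $12,258.96 annually
Ground rent: $1,183.44 annually
Combined annual = $15,748.44
Monthly escrow = $15,748.44 / 12 = $1,312.37
Shortage per month = $383.64 ÷ 12 = $31.97
New monthly escrow = $1,312.37 + $31.97 = $1,344.34

$1,344.34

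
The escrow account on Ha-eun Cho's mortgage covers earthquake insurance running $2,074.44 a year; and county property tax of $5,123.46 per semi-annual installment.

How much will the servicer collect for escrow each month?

Earthquake insurance — $2,074.44/yr
County property tax — $5,123.46 × 2 = $10,246.92/yr
Yearly total = $12,321.36
Per month = $12,321.36 ÷ 12 = $1,026.78

$1,026.78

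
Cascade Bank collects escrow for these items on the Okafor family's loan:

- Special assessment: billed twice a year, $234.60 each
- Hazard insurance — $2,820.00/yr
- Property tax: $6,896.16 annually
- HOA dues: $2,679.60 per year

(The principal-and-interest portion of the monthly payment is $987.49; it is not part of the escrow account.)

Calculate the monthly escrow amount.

Special assessment = $234.60 × 2 = $469.20/yr
Hazard insurance = $2,820.00/yr
Property tax = $6,896.16/yr
HOA dues = $2,679.60/yr
Yearly total = $12,864.96
Base monthly escrow = $12,864.96 / 12 = $1,072.08

$1,072.08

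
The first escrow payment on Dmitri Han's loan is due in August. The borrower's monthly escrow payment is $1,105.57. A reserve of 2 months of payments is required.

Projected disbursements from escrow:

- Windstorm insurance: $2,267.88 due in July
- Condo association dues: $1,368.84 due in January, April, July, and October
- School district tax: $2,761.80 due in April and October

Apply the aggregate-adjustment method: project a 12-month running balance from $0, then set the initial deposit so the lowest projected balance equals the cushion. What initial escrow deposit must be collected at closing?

$3,025.07

Cushion = 2 × $1,105.57 = $2,211.14
Trial balance (start $0, +$1,105.57 each month, − disbursements):
  Aug: +$1,105.57 → $1,105.57
  Sep: +$1,105.57 → $2,211.14
  Oct: +$1,105.57 − $4,130.64 → -$813.93
  Nov: +$1,105.57 → $291.64
  Dec: +$1,105.57 → $1,397.21
  Jan: +$1,105.57 − $1,368.84 → $1,133.94
  Feb: +$1,105.57 → $2,239.51
  Mar: +$1,105.57 → $3,345.08
  Apr: +$1,105.57 − $4,130.64 → $320.01
  May: +$1,105.57 → $1,425.58
  Jun: +$1,105.57 → $2,531.15
  Jul: +$1,105.57 − $3,636.72 → $0.00
Lowest trial balance = -$813.93 (Oct)
Initial deposit = cushion − low point = $2,211.14 − (-$813.93) = $3,025.07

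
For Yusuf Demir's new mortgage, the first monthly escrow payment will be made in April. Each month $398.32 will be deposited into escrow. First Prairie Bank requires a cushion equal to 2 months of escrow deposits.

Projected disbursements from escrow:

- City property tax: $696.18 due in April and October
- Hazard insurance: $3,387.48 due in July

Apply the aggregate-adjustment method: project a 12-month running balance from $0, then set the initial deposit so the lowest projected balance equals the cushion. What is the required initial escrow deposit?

$3,287.02

Cushion = 2 × $398.32 = $796.64
Trial balance (start $0, +$398.32 each month, − disbursements):
  Apr: +$398.32 − $696.18 → -$297.86
  May: +$398.32 → $100.46
  Jun: +$398.32 → $498.78
  Jul: +$398.32 − $3,387.48 → -$2,490.38
  Aug: +$398.32 → -$2,092.06
  Sep: +$398.32 → -$1,693.74
  Oct: +$398.32 − $696.18 → -$1,991.60
  Nov: +$398.32 → -$1,593.28
  Dec: +$398.32 → -$1,194.96
  Jan: +$398.32 → -$796.64
  Feb: +$398.32 → -$398.32
  Mar: +$398.32 → $0.00
Lowest trial balance = -$2,490.38 (Jul)
Initial deposit = cushion − low point = $796.64 − (-$2,490.38) = $3,287.02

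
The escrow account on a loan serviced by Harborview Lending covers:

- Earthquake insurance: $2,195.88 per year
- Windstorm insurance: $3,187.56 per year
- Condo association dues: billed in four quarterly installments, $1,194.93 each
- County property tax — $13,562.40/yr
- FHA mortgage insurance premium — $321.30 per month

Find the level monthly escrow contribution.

Earthquake insurance = $2,195.88 per year
Windstorm insurance = $3,187.56 per year
Condo association dues = $1,194.93 × 4 = $4,779.72 per year
County property tax = $13,562.40 per year
FHA mortgage insurance premium = $321.30 × 12 = $3,855.60 per year
Total annual escrow = $27,581.16
Monthly escrow = $27,581.16 / 12 = $2,298.43

$2,298.43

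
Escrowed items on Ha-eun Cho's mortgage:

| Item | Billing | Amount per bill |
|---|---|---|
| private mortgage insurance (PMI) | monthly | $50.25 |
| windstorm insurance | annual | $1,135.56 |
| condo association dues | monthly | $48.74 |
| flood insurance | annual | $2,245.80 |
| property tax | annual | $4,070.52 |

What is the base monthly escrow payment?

Private mortgage insurance (PMI) — $50.25 × 12 = $603.00 annually
Windstorm insurance — $1,135.56 annually
Condo association dues — $48.74 × 12 = $584.88 annually
Flood insurance — $2,245.80 annually
Property tax — $4,070.52 annually
Total annual escrow = $603.00 + $1,135.56 + $584.88 + $2,245.80 + $4,070.52 = $8,639.76
Monthly escrow = $8,639.76 / 12 = $719.98

$719.98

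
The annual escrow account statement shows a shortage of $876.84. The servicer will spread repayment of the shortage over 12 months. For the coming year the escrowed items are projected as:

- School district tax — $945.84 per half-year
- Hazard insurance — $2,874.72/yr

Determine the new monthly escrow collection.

School district tax: $945.84 × 2 = $1,891.68
Hazard insurance: $2,874.72
Total annual escrow = $4,766.40
Per month = $4,766.40 / 12 = $397.20
Shortage spread = $876.84 / 12 = $73.07/mo
Adjusted monthly = $397.20 + $73.07 = $470.27

$470.27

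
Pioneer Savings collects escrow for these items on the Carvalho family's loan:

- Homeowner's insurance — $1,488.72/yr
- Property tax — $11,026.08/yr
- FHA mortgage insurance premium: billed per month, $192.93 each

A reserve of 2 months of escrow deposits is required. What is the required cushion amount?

$2,471.66

Homeowner's insurance — $1,488.72
Property tax — $11,026.08
FHA mortgage insurance premium — $192.93 × 12 = $2,315.16
Total per year = $14,829.96
Base monthly escrow = $14,829.96 ÷ 12 = $1,235.83
Reserve = 2 × $1,235.83 = $2,471.66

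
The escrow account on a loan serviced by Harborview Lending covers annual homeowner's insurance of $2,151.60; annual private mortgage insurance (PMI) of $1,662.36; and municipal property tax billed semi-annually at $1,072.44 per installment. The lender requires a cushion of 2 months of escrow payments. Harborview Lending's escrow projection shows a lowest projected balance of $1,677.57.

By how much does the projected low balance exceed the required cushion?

Homeowner's insurance = $2,151.60 per year
Private mortgage insurance (PMI) = $1,662.36 per year
Municipal property tax = $1,072.44 × 2 = $2,144.88 per year
Total annual escrow = $5,958.84
Monthly = $5,958.84 / 12 = $496.57
Required reserve = 2 × $496.57 = $993.14
Surplus = $1,677.57 − $993.14 = $684.43

$684.43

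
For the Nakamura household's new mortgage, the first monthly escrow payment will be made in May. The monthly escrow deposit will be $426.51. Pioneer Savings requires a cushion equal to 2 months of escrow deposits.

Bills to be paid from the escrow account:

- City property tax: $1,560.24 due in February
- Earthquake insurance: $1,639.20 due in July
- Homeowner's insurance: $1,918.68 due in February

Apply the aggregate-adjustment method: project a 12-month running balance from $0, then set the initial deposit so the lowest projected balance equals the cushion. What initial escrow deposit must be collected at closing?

$1,706.04

Cushion = 2 × $426.51 = $853.02
Trial balance (start $0, +$426.51 each month, − disbursements):
  May: +$426.51 → $426.51
  Jun: +$426.51 → $853.02
  Jul: +$426.51 − $1,639.20 → -$359.67
  Aug: +$426.51 → $66.84
  Sep: +$426.51 → $493.35
  Oct: +$426.51 → $919.86
  Nov: +$426.51 → $1,346.37
  Dec: +$426.51 → $1,772.88
  Jan: +$426.51 → $2,199.39
  Feb: +$426.51 − $3,478.92 → -$853.02
  Mar: +$426.51 → -$426.51
  Apr: +$426.51 → $0.00
Lowest trial balance = -$853.02 (Feb)
Initial deposit = cushion − low point = $853.02 − (-$853.02) = $1,706.04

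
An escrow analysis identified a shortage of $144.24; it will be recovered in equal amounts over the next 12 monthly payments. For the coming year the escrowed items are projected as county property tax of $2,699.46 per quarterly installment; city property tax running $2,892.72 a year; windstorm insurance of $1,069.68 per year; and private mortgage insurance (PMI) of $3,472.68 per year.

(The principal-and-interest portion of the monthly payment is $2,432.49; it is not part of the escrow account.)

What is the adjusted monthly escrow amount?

County property tax: $2,699.46 × 4 = $10,797.84 annually
City property tax: $2,892.72 annually
Windstorm insurance: $1,069.68 annually
Private mortgage insurance (PMI): $3,472.68 annually
Yearly total = $18,232.92
Monthly = $18,232.92 ÷ 12 = $1,519.41
Monthly shortage recovery: $144.24 / 12 = $12.02
New monthly escrow = $1,519.41 + $12.02 = $1,531.43

$1,531.43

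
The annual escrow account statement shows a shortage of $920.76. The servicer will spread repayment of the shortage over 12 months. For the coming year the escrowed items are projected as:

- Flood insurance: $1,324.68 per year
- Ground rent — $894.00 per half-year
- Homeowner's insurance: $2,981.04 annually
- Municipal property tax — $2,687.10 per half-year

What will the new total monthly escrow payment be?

$1,032.39

Flood insurance = $1,324.68/yr
Ground rent = $894.00 × 2 = $1,788.00/yr
Homeowner's insurance = $2,981.04/yr
Municipal property tax = $2,687.10 × 2 = $5,374.20/yr
Combined annual = $1,324.68 + $1,788.00 + $2,981.04 + $5,374.20 = $11,467.92
Per month = $11,467.92 ÷ 12 = $955.66
Shortage per month = $920.76 ÷ 12 = $76.73
Adjusted monthly = $955.66 + $76.73 = $1,032.39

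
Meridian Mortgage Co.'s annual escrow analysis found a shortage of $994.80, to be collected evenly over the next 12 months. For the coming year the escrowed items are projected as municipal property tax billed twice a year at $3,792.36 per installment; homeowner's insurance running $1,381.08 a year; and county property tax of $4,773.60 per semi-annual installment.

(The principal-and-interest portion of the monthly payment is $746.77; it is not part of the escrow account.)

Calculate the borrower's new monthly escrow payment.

Municipal property tax — $3,792.36 × 2 = $7,584.72 annually
Homeowner's insurance — $1,381.08 annually
County property tax — $4,773.60 × 2 = $9,547.20 annually
Yearly total = $7,584.72 + $1,381.08 + $9,547.20 = $18,513.00
Monthly escrow = $18,513.00 ÷ 12 = $1,542.75
Shortage per month = $994.80 ÷ 12 = $82.90
Adjusted monthly = $1,542.75 + $82.90 = $1,625.65

$1,625.65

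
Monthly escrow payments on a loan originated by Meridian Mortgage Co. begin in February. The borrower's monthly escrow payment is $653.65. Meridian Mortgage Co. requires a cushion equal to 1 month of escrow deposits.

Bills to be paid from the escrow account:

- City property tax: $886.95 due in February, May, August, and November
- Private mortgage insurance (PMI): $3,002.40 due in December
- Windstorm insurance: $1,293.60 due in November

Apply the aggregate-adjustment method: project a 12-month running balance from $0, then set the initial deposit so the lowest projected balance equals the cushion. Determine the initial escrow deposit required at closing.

$1,307.30

Cushion = 1 × $653.65 = $653.65
Trial balance (start $0, +$653.65 each month, − disbursements):
  Feb: +$653.65 − $886.95 → -$233.30
  Mar: +$653.65 → $420.35
  Apr: +$653.65 → $1,074.00
  May: +$653.65 − $886.95 → $840.70
  Jun: +$653.65 → $1,494.35
  Jul: +$653.65 → $2,148.00
  Aug: +$653.65 − $886.95 → $1,914.70
  Sep: +$653.65 → $2,568.35
  Oct: +$653.65 → $3,222.00
  Nov: +$653.65 − $2,180.55 → $1,695.10
  Dec: +$653.65 − $3,002.40 → -$653.65
  Jan: +$653.65 → $0.00
Lowest trial balance = -$653.65 (Dec)
Initial deposit = cushion − low point = $653.65 − (-$653.65) = $1,307.30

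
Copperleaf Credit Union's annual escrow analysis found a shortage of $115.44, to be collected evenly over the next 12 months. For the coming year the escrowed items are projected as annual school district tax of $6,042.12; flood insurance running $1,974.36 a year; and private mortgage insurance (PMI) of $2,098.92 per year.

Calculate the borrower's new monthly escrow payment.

$852.57

School district tax: $6,042.12
Flood insurance: $1,974.36
Private mortgage insurance (PMI): $2,098.92
Total per year = $10,115.40
Monthly escrow = $10,115.40 / 12 = $842.95
Shortage per month = $115.44 ÷ 12 = $9.62
Adjusted monthly = $842.95 + $9.62 = $852.57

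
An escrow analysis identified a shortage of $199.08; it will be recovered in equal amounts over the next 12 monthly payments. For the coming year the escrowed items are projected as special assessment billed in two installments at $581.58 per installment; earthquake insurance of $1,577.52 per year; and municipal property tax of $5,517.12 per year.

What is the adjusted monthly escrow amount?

$704.74

Special assessment = $581.58 × 2 = $1,163.16/yr
Earthquake insurance = $1,577.52/yr
Municipal property tax = $5,517.12/yr
Yearly total = $1,163.16 + $1,577.52 + $5,517.12 = $8,257.80
Monthly escrow = $8,257.80 / 12 = $688.15
Shortage per month = $199.08 ÷ 12 = $16.59
Adjusted monthly = $688.15 + $16.59 = $704.74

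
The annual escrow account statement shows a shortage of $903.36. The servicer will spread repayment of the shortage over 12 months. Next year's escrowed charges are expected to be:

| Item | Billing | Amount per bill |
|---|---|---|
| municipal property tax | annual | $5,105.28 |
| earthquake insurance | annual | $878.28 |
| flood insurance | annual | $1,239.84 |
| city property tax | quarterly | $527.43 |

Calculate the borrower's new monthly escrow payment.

Municipal property tax = $5,105.28
Earthquake insurance = $878.28
Flood insurance = $1,239.84
City property tax = $527.43 × 4 = $2,109.72
Total per year = $5,105.28 + $878.28 + $1,239.84 + $2,109.72 = $9,333.12
Per month = $9,333.12 / 12 = $777.76
Shortage per month = $903.36 ÷ 12 = $75.28
Adjusted monthly = $777.76 + $75.28 = $853.04

$853.04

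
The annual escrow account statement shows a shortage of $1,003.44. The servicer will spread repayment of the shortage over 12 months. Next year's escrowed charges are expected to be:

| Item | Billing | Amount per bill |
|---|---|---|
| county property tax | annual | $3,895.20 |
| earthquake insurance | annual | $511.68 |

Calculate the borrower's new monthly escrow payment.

County property tax: $3,895.20 per year
Earthquake insurance: $511.68 per year
Annual escrow total = $4,406.88
Monthly escrow = $4,406.88 / 12 = $367.24
Monthly shortage recovery: $1,003.44 ÷ 12 = $83.62
New monthly escrow = $367.24 + $83.62 = $450.86

$450.86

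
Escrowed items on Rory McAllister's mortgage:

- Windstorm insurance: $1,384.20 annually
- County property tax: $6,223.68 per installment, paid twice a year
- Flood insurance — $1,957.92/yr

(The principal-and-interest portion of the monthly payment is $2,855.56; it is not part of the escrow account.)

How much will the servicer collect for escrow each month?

$1,315.79

Windstorm insurance — $1,384.20 per year
County property tax — $6,223.68 × 2 = $12,447.36 per year
Flood insurance — $1,957.92 per year
Total annual escrow = $1,384.20 + $12,447.36 + $1,957.92 = $15,789.48
Base monthly escrow = $15,789.48 / 12 = $1,315.79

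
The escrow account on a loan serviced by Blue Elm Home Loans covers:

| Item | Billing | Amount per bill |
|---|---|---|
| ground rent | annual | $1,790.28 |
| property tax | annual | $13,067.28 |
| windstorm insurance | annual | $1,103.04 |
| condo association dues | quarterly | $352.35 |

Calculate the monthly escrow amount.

$1,447.50

Ground rent — $1,790.28 per year
Property tax — $13,067.28 per year
Windstorm insurance — $1,103.04 per year
Condo association dues — $352.35 × 4 = $1,409.40 per year
Total per year = $1,790.28 + $13,067.28 + $1,103.04 + $1,409.40 = $17,370.00
Monthly escrow = $17,370.00 / 12 = $1,447.50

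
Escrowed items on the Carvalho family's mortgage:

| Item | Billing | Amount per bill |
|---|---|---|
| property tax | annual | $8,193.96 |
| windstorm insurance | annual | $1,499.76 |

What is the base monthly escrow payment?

$807.81

Property tax — $8,193.96 per year
Windstorm insurance — $1,499.76 per year
Total annual escrow = $8,193.96 + $1,499.76 = $9,693.72
Per month = $9,693.72 ÷ 12 = $807.81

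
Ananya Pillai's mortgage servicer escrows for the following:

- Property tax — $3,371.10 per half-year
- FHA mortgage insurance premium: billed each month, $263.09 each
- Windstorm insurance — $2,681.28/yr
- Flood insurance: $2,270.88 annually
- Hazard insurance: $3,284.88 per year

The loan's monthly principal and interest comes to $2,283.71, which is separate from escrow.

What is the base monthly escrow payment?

Property tax — $3,371.10 × 2 = $6,742.20 per year
FHA mortgage insurance premium — $263.09 × 12 = $3,157.08 per year
Windstorm insurance — $2,681.28 per year
Flood insurance — $2,270.88 per year
Hazard insurance — $3,284.88 per year
Annual escrow total = $6,742.20 + $3,157.08 + $2,681.28 + $2,270.88 + $3,284.88 = $18,136.32
Monthly escrow = $18,136.32 ÷ 12 = $1,511.36

$1,511.36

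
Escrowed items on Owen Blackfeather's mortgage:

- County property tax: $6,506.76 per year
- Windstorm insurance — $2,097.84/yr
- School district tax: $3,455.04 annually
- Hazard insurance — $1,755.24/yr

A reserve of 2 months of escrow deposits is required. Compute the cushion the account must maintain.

County property tax — $6,506.76 annually
Windstorm insurance — $2,097.84 annually
School district tax — $3,455.04 annually
Hazard insurance — $1,755.24 annually
Combined annual = $6,506.76 + $2,097.84 + $3,455.04 + $1,755.24 = $13,814.88
Monthly escrow = $13,814.88 ÷ 12 = $1,151.24
Cushion = 2 × $1,151.24 = $2,302.48

$2,302.48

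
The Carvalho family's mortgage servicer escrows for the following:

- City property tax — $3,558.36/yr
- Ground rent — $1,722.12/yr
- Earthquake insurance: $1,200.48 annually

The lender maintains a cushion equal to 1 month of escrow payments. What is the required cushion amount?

City property tax = $3,558.36/yr
Ground rent = $1,722.12/yr
Earthquake insurance = $1,200.48/yr
Yearly total = $3,558.36 + $1,722.12 + $1,200.48 = $6,480.96
Base monthly escrow = $6,480.96 / 12 = $540.08
Required cushion = 1 × $540.08 = $540.08

$540.08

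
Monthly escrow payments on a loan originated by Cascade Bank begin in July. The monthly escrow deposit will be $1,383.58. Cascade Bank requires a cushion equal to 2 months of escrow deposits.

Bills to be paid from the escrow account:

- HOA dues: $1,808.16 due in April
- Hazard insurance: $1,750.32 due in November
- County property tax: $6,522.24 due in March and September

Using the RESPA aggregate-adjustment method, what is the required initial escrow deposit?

$5,534.32

Cushion = 2 × $1,383.58 = $2,767.16
Trial balance (start $0, +$1,383.58 each month, − disbursements):
  Jul: +$1,383.58 → $1,383.58
  Aug: +$1,383.58 → $2,767.16
  Sep: +$1,383.58 − $6,522.24 → -$2,371.50
  Oct: +$1,383.58 → -$987.92
  Nov: +$1,383.58 − $1,750.32 → -$1,354.66
  Dec: +$1,383.58 → $28.92
  Jan: +$1,383.58 → $1,412.50
  Feb: +$1,383.58 → $2,796.08
  Mar: +$1,383.58 − $6,522.24 → -$2,342.58
  Apr: +$1,383.58 − $1,808.16 → -$2,767.16
  May: +$1,383.58 → -$1,383.58
  Jun: +$1,383.58 → $0.00
Lowest trial balance = -$2,767.16 (Apr)
Initial deposit = cushion − low point = $2,767.16 − (-$2,767.16) = $5,534.32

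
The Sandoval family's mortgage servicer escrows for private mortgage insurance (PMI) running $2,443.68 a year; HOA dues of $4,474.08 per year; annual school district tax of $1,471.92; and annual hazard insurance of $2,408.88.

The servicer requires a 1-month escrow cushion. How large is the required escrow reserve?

Private mortgage insurance (PMI) — $2,443.68 per year
HOA dues — $4,474.08 per year
School district tax — $1,471.92 per year
Hazard insurance — $2,408.88 per year
Total annual escrow = $2,443.68 + $4,474.08 + $1,471.92 + $2,408.88 = $10,798.56
Monthly = $10,798.56 ÷ 12 = $899.88
Required cushion = 1 × $899.88 = $899.88

$899.88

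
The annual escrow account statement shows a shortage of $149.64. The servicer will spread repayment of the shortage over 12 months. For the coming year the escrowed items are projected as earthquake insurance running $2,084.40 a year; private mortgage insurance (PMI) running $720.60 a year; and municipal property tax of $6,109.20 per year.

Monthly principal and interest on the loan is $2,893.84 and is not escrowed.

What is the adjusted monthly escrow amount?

Earthquake insurance: $2,084.40
Private mortgage insurance (PMI): $720.60
Municipal property tax: $6,109.20
Total per year = $8,914.20
Per month = $8,914.20 ÷ 12 = $742.85
Monthly shortage recovery: $149.64 / 12 = $12.47
New monthly escrow = $742.85 + $12.47 = $755.32

$755.32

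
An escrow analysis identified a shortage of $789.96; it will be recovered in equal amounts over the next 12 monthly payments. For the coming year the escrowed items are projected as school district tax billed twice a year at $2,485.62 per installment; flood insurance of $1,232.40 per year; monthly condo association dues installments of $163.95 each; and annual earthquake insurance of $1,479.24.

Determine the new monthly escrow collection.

School district tax — $2,485.62 × 2 = $4,971.24
Flood insurance — $1,232.40
Condo association dues — $163.95 × 12 = $1,967.40
Earthquake insurance — $1,479.24
Total per year = $4,971.24 + $1,232.40 + $1,967.40 + $1,479.24 = $9,650.28
Base monthly escrow = $9,650.28 / 12 = $804.19
Shortage spread = $789.96 / 12 = $65.83/mo
Adjusted monthly = $804.19 + $65.83 = $870.02

$870.02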